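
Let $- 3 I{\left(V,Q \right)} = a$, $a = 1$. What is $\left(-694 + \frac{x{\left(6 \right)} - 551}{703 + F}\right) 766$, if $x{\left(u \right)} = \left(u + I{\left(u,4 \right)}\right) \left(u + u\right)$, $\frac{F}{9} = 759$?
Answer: $- \frac{2002737257}{3767} \approx -5.3165 \cdot 10^{5}$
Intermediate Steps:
$F = 6831$ ($F = 9 \cdot 759 = 6831$)
$I{\left(V,Q \right)} = - \frac{1}{3}$ ($I{\left(V,Q \right)} = \left(- \frac{1}{3}\right) 1 = - \frac{1}{3}$)
$x{\left(u \right)} = 2 u \left(- \frac{1}{3} + u\right)$ ($x{\left(u \right)} = \left(u - \frac{1}{3}\right) \left(u + u\right) = \left(- \frac{1}{3} + u\right) 2 u = 2 u \left(- \frac{1}{3} + u\right)$)
$\left(-694 + \frac{x{\left(6 \right)} - 551}{703 + F}\right) 766 = \left(-694 + \frac{\frac{2}{3} \cdot 6 \left(-1 + 3 \cdot 6\right) - 551}{703 + 6831}\right) 766 = \left(-694 + \frac{\frac{2}{3} \cdot 6 \left(-1 + 18\right) - 551}{7534}\right) 766 = \left(-694 + \left(\frac{2}{3} \cdot 6 \cdot 17 - 551\right) \frac{1}{7534}\right) 766 = \left(-694 + \left(68 - 551\right) \frac{1}{7534}\right) 766 = \left(-694 - \frac{483}{7534}\right) 766 = \left(- \frac{5229079}{7534}\right) 766 = - \frac{2002737257}{3767}$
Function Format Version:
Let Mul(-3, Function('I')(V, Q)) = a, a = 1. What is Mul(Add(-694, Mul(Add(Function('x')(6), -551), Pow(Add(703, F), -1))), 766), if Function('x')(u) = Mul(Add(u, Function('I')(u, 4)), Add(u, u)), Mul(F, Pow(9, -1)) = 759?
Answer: Rational(-2002737257, 3767) ≈ -5.3165e+5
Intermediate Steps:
F = 6831 (F = Mul(9, 759) = 6831)
Function('I')(V, Q) = Rational(-1, 3) (Function('I')(V, Q) = Mul(Rational(-1, 3), 1) = Rational(-1, 3))
Function('x')(u) = Mul(2, u, Add(Rational(-1, 3), u)) (Function('x')(u) = Mul(Add(u, Rational(-1, 3)), Add(u, u)) = Mul(Add(Rational(-1, 3), u), Mul(2, u)) = Mul(2, u, Add(Rational(-1, 3), u)))
Mul(Add(-694, Mul(Add(Function('x')(6), -551), Pow(Add(703, F), -1))), 766) = Mul(Add(-694, Mul(Add(Mul(Rational(2, 3), 6, Add(-1, Mul(3, 6))), -551), Pow(Add(703, 6831), -1))), 766) = Mul(Add(-694, Mul(Add(Mul(Rational(2, 3), 6, Add(-1, 18)), -551), Pow(7534, -1))), 766) = Mul(Add(-694, Mul(Add(Mul(Rational(2, 3), 6, 17), -551), Rational(1, 7534))), 766) = Mul(Add(-694, Mul(Add(68, -551), Rational(1, 7534))), 766) = Mul(Add(-694, Mul(-483, Rational(1, 7534))), 766) = Mul(Add(-694, Rational(-483, 7534)), 766) = Mul(Rational(-5229079, 7534), 766) = Rational(-2002737257, 3767)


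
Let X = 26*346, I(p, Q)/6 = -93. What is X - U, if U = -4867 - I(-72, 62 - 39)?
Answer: 13305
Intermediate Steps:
I(p, Q) = -558 (I(p, Q) = 6*(-93) = -558)
U = -4309 (U = -4867 - 1*(-558) = -4867 + 558 = -4309)
X = 8996
X - U = 8996 - 1*(-4309) = 8996 + 4309 = 13305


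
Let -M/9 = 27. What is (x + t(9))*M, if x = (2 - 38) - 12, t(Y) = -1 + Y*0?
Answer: 11907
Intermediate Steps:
M = -243 (M = -9*27 = -243)
t(Y) = -1 (t(Y) = -1 + 0 = -1)
x = -48 (x = -36 - 12 = -48)
(x + t(9))*M = (-48 - 1)*(-243) = -49*(-243) = 11907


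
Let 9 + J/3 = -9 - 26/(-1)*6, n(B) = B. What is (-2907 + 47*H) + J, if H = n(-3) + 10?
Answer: -2164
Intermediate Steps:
H = 7 (H = -3 + 10 = 7)
J = 414 (J = -27 + 3*(-9 - 26/(-1)*6) = -27 + 3*(-9 - 26*(-1)*6) = -27 + 3*(-9 + 26*6) = -27 + 3*(-9 + 156) = -27 + 3*147 = -27 + 441 = 414)
(-2907 + 47*H) + J = (-2907 + 47*7) + 414 = (-2907 + 329) + 414 = -2578 + 414 = -2164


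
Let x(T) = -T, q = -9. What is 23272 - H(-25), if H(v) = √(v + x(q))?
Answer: 23272 - 4*I ≈ 23272.0 - 4.0*I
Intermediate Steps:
H(v) = √(9 + v) (H(v) = √(v - 1*(-9)) = √(v + 9) = √(9 + v))
23272 - H(-25) = 23272 - √(9 - 25) = 23272 - √(-16) = 23272 - 4*I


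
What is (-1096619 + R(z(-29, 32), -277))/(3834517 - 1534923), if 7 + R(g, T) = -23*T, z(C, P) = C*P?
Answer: -1090255/2299594 ≈ -0.47411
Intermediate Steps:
R(g, T) = -7 - 23*T
(-1096619 + R(z(-29, 32), -277))/(3834517 - 1534923) = (-1096619 + (-7 - 23*(-277)))/(3834517 - 1534923) = (-1096619 + (-7 + 6371))/2299594 = (-1096619 + 6364)*(1/2299594) = -1090255*1/2299594 = -1090255/2299594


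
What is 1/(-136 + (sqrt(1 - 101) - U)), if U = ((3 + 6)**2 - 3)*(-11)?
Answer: 361/260692 - 5*I/260692 ≈ 0.0013848 - 1.918e-5*I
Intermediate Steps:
U = -858 (U = (9**2 - 3)*(-11) = (81 - 3)*(-11) = 78*(-11) = -858)
1/(-136 + (sqrt(1 - 101) - U)) = 1/(-136 + (sqrt(1 - 101) - 1*(-858))) = 1/(-136 + (sqrt(-100) + 858)) = 1/(-136 + (10*I + 858)) = 1/(-136 + (858 + 10*I)) = 1/(722 + 10*I) = (722 - 10*I)/521384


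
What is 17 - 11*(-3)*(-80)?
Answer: -2623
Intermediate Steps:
17 - 11*(-3)*(-80) = 17 + 33*(-80) = 17 - 2640 = -2623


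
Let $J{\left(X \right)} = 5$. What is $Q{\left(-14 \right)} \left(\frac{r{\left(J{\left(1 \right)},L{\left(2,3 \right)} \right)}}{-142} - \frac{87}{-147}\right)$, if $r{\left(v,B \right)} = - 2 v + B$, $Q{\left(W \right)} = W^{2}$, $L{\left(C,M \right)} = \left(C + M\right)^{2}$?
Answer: $\frac{6766}{71} \approx 95.296$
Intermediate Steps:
$r{\left(v,B \right)} = B - 2 v$
$Q{\left(-14 \right)} \left(\frac{r{\left(J{\left(1 \right)},L{\left(2,3 \right)} \right)}}{-142} - \frac{87}{-147}\right) = \left(-14\right)^{2} \left(\frac{\left(2 + 3\right)^{2} - 10}{-142} - \frac{87}{-147}\right) = 196 \left(\left(5^{2} - 10\right) \left(- \frac{1}{142}\right) - - \frac{29}{49}\right) = 196 \left(\left(25 - 10\right) \left(- \frac{1}{142}\right) + \frac{29}{49}\right) = 196 \left(15 \left(- \frac{1}{142}\right) + \frac{29}{49}\right) = 196 \left(- \frac{15}{142} + \frac{29}{49}\right) = 196 \cdot \frac{3383}{6958} = \frac{6766}{71}$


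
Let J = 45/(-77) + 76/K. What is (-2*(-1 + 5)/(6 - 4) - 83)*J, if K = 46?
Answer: -164517/1771 ≈ -92.895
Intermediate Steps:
J = 1891/1771 (J = 45/(-77) + 76/46 = 45*(-1/77) + 76*(1/46) = -45/77 + 38/23 = 1891/1771 ≈ 1.0678)
(-2*(-1 + 5)/(6 - 4) - 83)*J = (-2*(-1 + 5)/(6 - 4) - 83)*(1891/1771) = (-8/2 - 83)*(1891/1771) = (-2*2 - 83)*(1891/1771) = (-4 - 83)*(1891/1771) = -87*1891/1771 = -164517/1771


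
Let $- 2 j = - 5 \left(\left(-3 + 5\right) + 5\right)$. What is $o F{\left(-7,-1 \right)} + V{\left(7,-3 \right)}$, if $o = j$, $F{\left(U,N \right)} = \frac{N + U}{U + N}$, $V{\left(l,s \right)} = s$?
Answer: $\frac{29}{2} \approx 14.5$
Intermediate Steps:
$F{\left(U,N \right)} = 1$ ($F{\left(U,N \right)} = \frac{N + U}{N + U} = 1$)
$j = \frac{35}{2}$ ($j = - \frac{\left(-5\right) \left(\left(-3 + 5\right) + 5\right)}{2} = - \frac{\left(-5\right) \left(2 + 5\right)}{2} = - \frac{\left(-5\right) 7}{2} = \left(- \frac{1}{2}\right) \left(-35\right) = \frac{35}{2} \approx 17.5$)
$o = \frac{35}{2} \approx 17.5$
$o F{\left(-7,-1 \right)} + V{\left(7,-3 \right)} = \frac{35}{2} \cdot 1 - 3 = \frac{35}{2} - 3 = \frac{29}{2}$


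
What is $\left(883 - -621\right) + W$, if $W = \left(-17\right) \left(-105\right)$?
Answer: $3289$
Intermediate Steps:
$W = 1785$
$\left(883 - -621\right) + W = \left(883 - -621\right) + 1785 = \left(883 + 621\right) + 1785 = 1504 + 1785 = 3289$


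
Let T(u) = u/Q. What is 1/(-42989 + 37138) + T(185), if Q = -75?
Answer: -216502/87765 ≈ -2.4668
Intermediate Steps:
T(u) = -u/75 (T(u) = u/(-75) = u*(-1/75) = -u/75)
1/(-42989 + 37138) + T(185) = 1/(-42989 + 37138) - 1/75*185 = 1/(-5851) - 37/15 = -1/5851 - 37/15 = -216502/87765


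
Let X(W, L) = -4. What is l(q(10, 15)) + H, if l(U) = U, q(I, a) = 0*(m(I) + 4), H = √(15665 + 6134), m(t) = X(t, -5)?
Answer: √21799 ≈ 147.64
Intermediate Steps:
m(t) = -4
H = √21799 ≈ 147.64
q(I, a) = 0 (q(I, a) = 0*(-4 + 4) = 0*0 = 0)
l(q(10, 15)) + H = 0 + √21799 = √21799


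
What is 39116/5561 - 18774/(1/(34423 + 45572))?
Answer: -8351655069814/5561 ≈ -1.5018e+9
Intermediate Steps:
39116/5561 - 18774/(1/(34423 + 45572)) = 39116*(1/5561) - 18774/(1/79995) = 39116/5561 - 18774/1/79995 = 39116/5561 - 18774*79995 = 39116/5561 - 1501826130 = -8351655069814/5561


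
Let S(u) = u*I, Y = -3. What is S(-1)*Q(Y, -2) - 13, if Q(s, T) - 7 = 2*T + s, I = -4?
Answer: -13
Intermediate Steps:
Q(s, T) = 7 + s + 2*T (Q(s, T) = 7 + (2*T + s) = 7 + (s + 2*T) = 7 + s + 2*T)
S(u) = -4*u (S(u) = u*(-4) = -4*u)
S(-1)*Q(Y, -2) - 13 = (-4*(-1))*(7 - 3 + 2*(-2)) - 13 = 4*(7 - 3 - 4) - 13 = 4*0 - 13 = 0 - 13 = -13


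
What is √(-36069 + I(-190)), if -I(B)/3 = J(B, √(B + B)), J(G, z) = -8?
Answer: 9*I*√445 ≈ 189.86*I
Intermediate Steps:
I(B) = 24 (I(B) = -3*(-8) = 24)
√(-36069 + I(-190)) = √(-36069 + 24) = √(-36045) = 9*I*√445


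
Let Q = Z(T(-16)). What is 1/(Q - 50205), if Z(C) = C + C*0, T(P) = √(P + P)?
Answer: -50205/2520542057 - 4*I*√2/2520542057 ≈ -1.9918e-5 - 2.2443e-9*I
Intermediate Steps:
T(P) = √2*√P (T(P) = √(2*P) = √2*√P)
Z(C) = C (Z(C) = C + 0 = C)
Q = 4*I*√2 (Q = √2*√(-16) = √2*(4*I) = 4*I*√2 ≈ 5.6569*I)
1/(Q - 50205) = 1/(4*I*√2 - 50205) = 1/(-50205 + 4*I*√2)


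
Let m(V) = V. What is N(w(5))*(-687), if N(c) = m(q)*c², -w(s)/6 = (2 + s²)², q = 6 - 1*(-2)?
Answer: -105148790496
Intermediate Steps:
q = 8 (q = 6 + 2 = 8)
w(s) = -6*(2 + s²)²
N(c) = 8*c²
N(w(5))*(-687) = (8*(-6*(2 + 5²)²)²)*(-687) = (8*(-6*(2 + 25)²)²)*(-687) = (8*(-6*27²)²)*(-687) = (8*(-6*729)²)*(-687) = (8*(-4374)²)*(-687) = (8*19131876)*(-687) = 153055008*(-687) = -105148790496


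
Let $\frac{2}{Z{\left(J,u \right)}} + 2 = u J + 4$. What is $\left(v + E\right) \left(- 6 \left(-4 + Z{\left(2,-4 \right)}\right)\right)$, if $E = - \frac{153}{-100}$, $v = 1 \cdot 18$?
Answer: $\frac{25389}{50} \approx 507.78$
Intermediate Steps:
$Z{\left(J,u \right)} = \frac{2}{2 + J u}$ ($Z{\left(J,u \right)} = \frac{2}{-2 + \left(u J + 4\right)} = \frac{2}{-2 + \left(J u + 4\right)} = \frac{2}{-2 + \left(4 + J u\right)} = \frac{2}{2 + J u}$)
$v = 18$
$E = \frac{153}{100}$ ($E = \left(-153\right) \left(- \frac{1}{100}\right) = \frac{153}{100} \approx 1.53$)
$\left(v + E\right) \left(- 6 \left(-4 + Z{\left(2,-4 \right)}\right)\right) = \left(18 + \frac{153}{100}\right) \left(- 6 \left(-4 + \frac{2}{2 + 2 \left(-4\right)}\right)\right) = \frac{1953 \left(- 6 \left(-4 + \frac{2}{2 - 8}\right)\right)}{100} = \frac{1953 \left(- 6 \left(-4 + \frac{2}{-6}\right)\right)}{100} = \frac{1953 \left(- 6 \left(-4 + 2 \left(- \frac{1}{6}\right)\right)\right)}{100} = \frac{1953 \left(- 6 \left(-4 - \frac{1}{3}\right)\right)}{100} = \frac{1953 \left(\left(-6\right) \left(- \frac{13}{3}\right)\right)}{100} = \frac{1953}{100} \cdot 26 = \frac{25389}{50}$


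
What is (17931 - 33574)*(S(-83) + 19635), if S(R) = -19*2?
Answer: -306555871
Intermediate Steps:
S(R) = -38
(17931 - 33574)*(S(-83) + 19635) = (17931 - 33574)*(-38 + 19635) = -15643*19597 = -306555871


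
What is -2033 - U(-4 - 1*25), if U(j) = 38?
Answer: -2071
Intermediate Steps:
-2033 - U(-4 - 1*25) = -2033 - 1*38 = -2033 - 38 = -2071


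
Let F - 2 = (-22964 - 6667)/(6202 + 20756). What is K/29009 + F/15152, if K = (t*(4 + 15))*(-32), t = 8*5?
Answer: -3311075979185/3949745690848 ≈ -0.83830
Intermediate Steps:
t = 40
F = 8095/8986 (F = 2 + (-22964 - 6667)/(6202 + 20756) = 2 - 29631/26958 = 2 - 29631*1/26958 = 2 - 9877/8986 = 8095/8986 ≈ 0.90085)
K = -24320 (K = (40*(4 + 15))*(-32) = (40*19)*(-32) = 760*(-32) = -24320)
K/29009 + F/15152 = -24320/29009 + (8095/8986)/15152 = -24320*1/29009 + (8095/8986)*(1/15152) = -24320/29009 + 8095/136155872 = -3311075979185/3949745690848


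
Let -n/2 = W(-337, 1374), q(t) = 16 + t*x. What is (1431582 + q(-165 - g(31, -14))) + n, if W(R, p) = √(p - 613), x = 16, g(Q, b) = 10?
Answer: 1428798 - 2*√761 ≈ 1.4287e+6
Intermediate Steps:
q(t) = 16 + 16*t (q(t) = 16 + t*16 = 16 + 16*t)
W(R, p) = √(-613 + p)
n = -2*√761 (n = -2*√(-613 + 1374) = -2*√761 ≈ -55.172)
(1431582 + q(-165 - g(31, -14))) + n = (1431582 + (16 + 16*(-165 - 1*10))) - 2*√761 = (1431582 + (16 + 16*(-165 - 10))) - 2*√761 = (1431582 + (16 + 16*(-175))) - 2*√761 = (1431582 + (16 - 2800)) - 2*√761 = (1431582 - 2784) - 2*√761 = 1428798 - 2*√761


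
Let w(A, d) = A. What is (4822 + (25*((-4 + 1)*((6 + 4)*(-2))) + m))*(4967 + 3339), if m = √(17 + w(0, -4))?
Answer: 52510532 + 8306*√17 ≈ 5.2545e+7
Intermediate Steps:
m = √17 (m = √(17 + 0) = √17 ≈ 4.1231)
(4822 + (25*((-4 + 1)*((6 + 4)*(-2))) + m))*(4967 + 3339) = (4822 + (25*((-4 + 1)*((6 + 4)*(-2))) + √17))*(4967 + 3339) = (4822 + (25*(-30*(-2)) + √17))*8306 = (4822 + (25*(-3*(-20)) + √17))*8306 = (4822 + (25*60 + √17))*8306 = (4822 + (1500 + √17))*8306 = (6322 + √17)*8306 = 52510532 + 8306*√17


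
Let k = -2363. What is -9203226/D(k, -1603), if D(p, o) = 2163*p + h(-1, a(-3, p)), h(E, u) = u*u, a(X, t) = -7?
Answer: 4601613/2555560 ≈ 1.8006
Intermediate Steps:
h(E, u) = u²
D(p, o) = 49 + 2163*p (D(p, o) = 2163*p + (-7)² = 2163*p + 49 = 49 + 2163*p)
-9203226/D(k, -1603) = -9203226/(49 + 2163*(-2363)) = -9203226/(49 - 5111169) = -9203226/(-5111120) = -9203226*(-1/5111120) = 4601613/2555560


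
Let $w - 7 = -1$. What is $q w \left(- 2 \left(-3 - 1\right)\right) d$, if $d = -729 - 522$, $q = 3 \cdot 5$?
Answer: $-900720$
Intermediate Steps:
$q = 15$
$d = -1251$
$w = 6$ ($w = 7 - 1 = 6$)
$q w \left(- 2 \left(-3 - 1\right)\right) d = 15 \cdot 6 \left(- 2 \left(-3 - 1\right)\right) \left(-1251\right) = 90 \left(\left(-2\right) \left(-4\right)\right) \left(-1251\right) = 90 \cdot 8 \left(-1251\right) = 720 \left(-1251\right) = -900720$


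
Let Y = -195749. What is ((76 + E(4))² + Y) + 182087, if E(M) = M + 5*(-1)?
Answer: -8037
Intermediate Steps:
E(M) = -5 + M (E(M) = M - 5 = -5 + M)
((76 + E(4))² + Y) + 182087 = ((76 + (-5 + 4))² - 195749) + 182087 = ((76 - 1)² - 195749) + 182087 = (75² - 195749) + 182087 = (5625 - 195749) + 182087 = -190124 + 182087 = -8037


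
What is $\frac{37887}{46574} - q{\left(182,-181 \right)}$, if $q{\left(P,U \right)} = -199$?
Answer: $\frac{127481}{638} \approx 199.81$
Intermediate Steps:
$\frac{37887}{46574} - q{\left(182,-181 \right)} = \frac{37887}{46574} - -199 = 37887 \cdot \frac{1}{46574} + 199 = \frac{519}{638} + 199 = \frac{127481}{638}$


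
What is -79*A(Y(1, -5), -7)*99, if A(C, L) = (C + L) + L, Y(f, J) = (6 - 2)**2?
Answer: -15642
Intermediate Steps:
Y(f, J) = 16 (Y(f, J) = 4**2 = 16)
A(C, L) = C + 2*L
-79*A(Y(1, -5), -7)*99 = -79*(16 + 2*(-7))*99 = -79*(16 - 14)*99 = -79*2*99 = -158*99 = -15642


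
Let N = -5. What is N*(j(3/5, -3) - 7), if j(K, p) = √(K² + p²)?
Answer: 35 - 3*√26 ≈ 19.703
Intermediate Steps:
N*(j(3/5, -3) - 7) = -5*(√((3/5)² + (-3)²) - 7) = -5*(√((3*(⅕))² + 9) - 7) = -5*(√((⅗)² + 9) - 7) = -5*(√(9/25 + 9) - 7) = -5*(√(234/25) - 7) = -5*(3*√26/5 - 7) = -5*(-7 + 3*√26/5) = 35 - 3*√26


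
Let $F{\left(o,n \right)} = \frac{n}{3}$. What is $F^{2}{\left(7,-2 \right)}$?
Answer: $\frac{4}{9} \approx 0.44444$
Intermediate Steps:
$F{\left(o,n \right)} = \frac{n}{3}$ ($F{\left(o,n \right)} = n \frac{1}{3} = \frac{n}{3}$)
$F^{2}{\left(7,-2 \right)} = \left(\frac{1}{3} \left(-2\right)\right)^{2} = \left(- \frac{2}{3}\right)^{2} = \frac{4}{9}$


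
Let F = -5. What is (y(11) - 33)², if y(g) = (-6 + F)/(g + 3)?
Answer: 223729/196 ≈ 1141.5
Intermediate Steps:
y(g) = -11/(3 + g) (y(g) = (-6 - 5)/(g + 3) = -11/(3 + g))
(y(11) - 33)² = (-11/(3 + 11) - 33)² = (-11/14 - 33)² = (-473/14)² = 223729/196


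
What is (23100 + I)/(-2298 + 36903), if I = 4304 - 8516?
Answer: 6296/11535 ≈ 0.54582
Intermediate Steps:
I = -4212
(23100 + I)/(-2298 + 36903) = (23100 - 4212)/(-2298 + 36903) = 18888/34605 = 18888*(1/34605) = 6296/11535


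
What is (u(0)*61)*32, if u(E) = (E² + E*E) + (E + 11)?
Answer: 21472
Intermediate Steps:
u(E) = 11 + E + 2*E² (u(E) = (E² + E²) + (11 + E) = 2*E² + (11 + E) = 11 + E + 2*E²)
(u(0)*61)*32 = ((11 + 0 + 2*0²)*61)*32 = ((11 + 0 + 2*0)*61)*32 = ((11 + 0 + 0)*61)*32 = (11*61)*32 = 671*32 = 21472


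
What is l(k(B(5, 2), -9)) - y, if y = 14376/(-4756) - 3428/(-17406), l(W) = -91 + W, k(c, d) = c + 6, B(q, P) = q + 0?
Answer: -798588724/10347867 ≈ -77.174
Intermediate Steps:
B(q, P) = q
k(c, d) = 6 + c
y = -29240636/10347867 (y = 14376*(-1/4756) - 3428*(-1/17406) = -3594/1189 + 1714/8703 = -29240636/10347867 ≈ -2.8258)
l(k(B(5, 2), -9)) - y = (-91 + (6 + 5)) - 1*(-29240636/10347867) = (-91 + 11) + 29240636/10347867 = -80 + 29240636/10347867 = -798588724/10347867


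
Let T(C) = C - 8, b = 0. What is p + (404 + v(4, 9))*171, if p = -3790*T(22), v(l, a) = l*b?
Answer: 16024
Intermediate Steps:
T(C) = -8 + C
v(l, a) = 0 (v(l, a) = l*0 = 0)
p = -53060 (p = -3790*(-8 + 22) = -3790*14 = -53060)
p + (404 + v(4, 9))*171 = -53060 + (404 + 0)*171 = -53060 + 404*171 = -53060 + 69084 = 16024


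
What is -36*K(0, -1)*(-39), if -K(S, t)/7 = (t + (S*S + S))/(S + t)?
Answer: -9828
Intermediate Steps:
K(S, t) = -7*(S + t + S²)/(S + t) (K(S, t) = -7*(t + (S*S + S))/(S + t) = -7*(t + (S² + S))/(S + t) = -7*(t + (S + S²))/(S + t) = -7*(S + t + S²)/(S + t))
-36*K(0, -1)*(-39) = -252*(-1*0 - 1*(-1) - 1*0²)/(0 - 1)*(-39) = -252*(0 + 1 - 1*0)/(-1)*(-39) = -252*(-1)*(0 + 1 + 0)*(-39) = -252*(-1)*(-39) = -36*(-7)*(-39) = 252*(-39) = -9828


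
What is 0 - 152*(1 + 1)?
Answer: -304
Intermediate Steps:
0 - 152*(1 + 1) = 0 - 152*2 = 0 - 19*16 = 0 - 304 = -304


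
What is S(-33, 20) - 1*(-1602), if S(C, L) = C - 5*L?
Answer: 1469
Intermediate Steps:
S(-33, 20) - 1*(-1602) = (-33 - 5*20) - 1*(-1602) = (-33 - 100) + 1602 = -133 + 1602 = 1469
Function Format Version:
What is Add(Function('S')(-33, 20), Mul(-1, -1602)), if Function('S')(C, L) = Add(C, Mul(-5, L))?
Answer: 1469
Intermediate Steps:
Add(Function('S')(-33, 20), Mul(-1, -1602)) = Add(Add(-33, Mul(-5, 20)), Mul(-1, -1602)) = Add(Add(-33, -100), 1602) = Add(-133, 1602) = 1469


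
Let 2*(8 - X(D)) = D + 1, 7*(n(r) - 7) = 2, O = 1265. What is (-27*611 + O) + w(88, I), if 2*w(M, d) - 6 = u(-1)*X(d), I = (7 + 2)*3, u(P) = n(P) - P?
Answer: -106777/7 ≈ -15254.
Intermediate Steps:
n(r) = 51/7 (n(r) = 7 + (1/7)*2 = 7 + 2/7 = 51/7)
X(D) = 15/2 - D/2 (X(D) = 8 - (D + 1)/2 = 8 - (1 + D)/2 = 8 + (-1/2 - D/2) = 15/2 - D/2)
u(P) = 51/7 - P
I = 27 (I = 9*3 = 27)
w(M, d) = 477/14 - 29*d/14 (w(M, d) = 3 + ((51/7 - 1*(-1))*(15/2 - d/2))/2 = 3 + ((51/7 + 1)*(15/2 - d/2))/2 = 3 + (58*(15/2 - d/2)/7)/2 = 3 + (435/7 - 29*d/7)/2 = 3 + (435/14 - 29*d/14) = 477/14 - 29*d/14)
(-27*611 + O) + w(88, I) = (-27*611 + 1265) + (477/14 - 29/14*27) = (-16497 + 1265) + (477/14 - 783/14) = -15232 - 153/7 = -106777/7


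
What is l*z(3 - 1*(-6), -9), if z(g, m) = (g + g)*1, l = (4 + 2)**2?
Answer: 648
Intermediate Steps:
l = 36 (l = 6**2 = 36)
z(g, m) = 2*g (z(g, m) = (2*g)*1 = 2*g)
l*z(3 - 1*(-6), -9) = 36*(2*(3 - 1*(-6))) = 36*(2*(3 + 6)) = 36*(2*9) = 36*18 = 648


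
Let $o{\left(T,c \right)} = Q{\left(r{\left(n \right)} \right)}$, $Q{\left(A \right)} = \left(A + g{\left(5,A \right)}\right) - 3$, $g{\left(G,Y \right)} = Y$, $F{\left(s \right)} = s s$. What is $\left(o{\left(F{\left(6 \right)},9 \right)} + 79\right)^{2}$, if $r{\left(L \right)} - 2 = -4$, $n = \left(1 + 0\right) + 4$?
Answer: $5184$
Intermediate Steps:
$F{\left(s \right)} = s^{2}$
$n = 5$ ($n = 1 + 4 = 5$)
$r{\left(L \right)} = -2$ ($r{\left(L \right)} = 2 - 4 = -2$)
$Q{\left(A \right)} = -3 + 2 A$ ($Q{\left(A \right)} = \left(A + A\right) - 3 = 2 A - 3 = -3 + 2 A$)
$o{\left(T,c \right)} = -7$ ($o{\left(T,c \right)} = -3 + 2 \left(-2\right) = -3 - 4 = -7$)
$\left(o{\left(F{\left(6 \right)},9 \right)} + 79\right)^{2} = \left(-7 + 79\right)^{2} = 72^{2} = 5184$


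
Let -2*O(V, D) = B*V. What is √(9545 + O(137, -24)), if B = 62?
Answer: √5298 ≈ 72.787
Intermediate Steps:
O(V, D) = -31*V
√(9545 + O(137, -24)) = √(9545 - 31*137) = √(9545 - 4247) = √5298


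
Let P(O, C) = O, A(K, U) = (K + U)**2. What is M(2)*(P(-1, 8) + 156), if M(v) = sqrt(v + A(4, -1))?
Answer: 155*sqrt(11) ≈ 514.08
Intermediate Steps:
M(v) = sqrt(9 + v) (M(v) = sqrt(v + (4 - 1)**2) = sqrt(v + 3**2) = sqrt(v + 9) = sqrt(9 + v))
M(2)*(P(-1, 8) + 156) = sqrt(9 + 2)*(-1 + 156) = sqrt(11)*155 = 155*sqrt(11)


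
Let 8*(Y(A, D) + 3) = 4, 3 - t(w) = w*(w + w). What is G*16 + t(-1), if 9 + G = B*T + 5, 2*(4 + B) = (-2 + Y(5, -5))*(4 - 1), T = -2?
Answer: 281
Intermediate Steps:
t(w) = 3 - 2*w² (t(w) = 3 - w*(w + w) = 3 - w*2*w = 3 - 2*w²)
Y(A, D) = -5/2 (Y(A, D) = -3 + (⅛)*4 = -3 + ½ = -5/2)
B = -43/4 (B = -4 + ((-2 - 5/2)*(4 - 1))/2 = -4 + (-9/2*3)/2 = -4 + (½)*(-27/2) = -4 - 27/4 = -43/4 ≈ -10.750)
G = 35/2 (G = -9 + (-43/4*(-2) + 5) = -9 + (43/2 + 5) = -9 + 53/2 = 35/2 ≈ 17.500)
G*16 + t(-1) = (35/2)*16 + (3 - 2*(-1)²) = 280 + (3 - 2*1) = 280 + (3 - 2) = 280 + 1 = 281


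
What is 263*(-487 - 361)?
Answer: -223024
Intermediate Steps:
263*(-487 - 361) = 263*(-848) = -223024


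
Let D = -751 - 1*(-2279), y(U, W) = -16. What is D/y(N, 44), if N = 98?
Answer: -191/2 ≈ -95.500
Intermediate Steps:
D = 1528 (D = -751 + 2279 = 1528)
D/y(N, 44) = 1528/(-16) = 1528*(-1/16) = -191/2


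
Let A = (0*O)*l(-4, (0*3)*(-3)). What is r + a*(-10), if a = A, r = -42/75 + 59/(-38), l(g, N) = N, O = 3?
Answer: -2007/950 ≈ -2.1126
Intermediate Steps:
r = -2007/950 (r = -42*1/75 + 59*(-1/38) = -14/25 - 59/38 = -2007/950 ≈ -2.1126)
A = 0 (A = (0*3)*((0*3)*(-3)) = 0*(0*(-3)) = 0*0 = 0)
a = 0
r + a*(-10) = -2007/950 + 0*(-10) = -2007/950 + 0 = -2007/950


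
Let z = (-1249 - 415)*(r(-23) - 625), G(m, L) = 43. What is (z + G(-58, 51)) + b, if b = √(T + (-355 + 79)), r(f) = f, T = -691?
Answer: 1078315 + I*√967 ≈ 1.0783e+6 + 31.097*I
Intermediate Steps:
z = 1078272 (z = (-1249 - 415)*(-23 - 625) = -1664*(-648) = 1078272)
b = I*√967 (b = √(-691 + (-355 + 79)) = √(-691 - 276) = √(-967) = I*√967 ≈ 31.097*I)
(z + G(-58, 51)) + b = (1078272 + 43) + I*√967 = 1078315 + I*√967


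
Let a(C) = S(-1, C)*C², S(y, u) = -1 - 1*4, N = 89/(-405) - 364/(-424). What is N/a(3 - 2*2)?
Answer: -27421/214650 ≈ -0.12775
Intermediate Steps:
N = 27421/42930 (N = 89*(-1/405) - 364*(-1/424) = -89/405 + 91/106 = 27421/42930 ≈ 0.63874)
S(y, u) = -5 (S(y, u) = -1 - 4 = -5)
a(C) = -5*C²
N/a(3 - 2*2) = 27421/(42930*((-5*(3 - 2*2)²))) = 27421/(42930*((-5*(3 - 4)²))) = 27421/(42930*((-5*(-1)²))) = 27421/(42930*((-5*1))) = (27421/42930)/(-5) = (27421/42930)*(-⅕) = -27421/214650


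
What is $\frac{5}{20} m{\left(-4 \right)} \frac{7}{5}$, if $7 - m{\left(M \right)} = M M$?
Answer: $- \frac{63}{20} \approx -3.15$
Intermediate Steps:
$m{\left(M \right)} = 7 - M^{2}$ ($m{\left(M \right)} = 7 - M M = 7 - M^{2}$)
$\frac{5}{20} m{\left(-4 \right)} \frac{7}{5} = \frac{5}{20} \left(7 - \left(-4\right)^{2}\right) \frac{7}{5} = 5 \cdot \frac{1}{20} \left(7 - 16\right) 7 \cdot \frac{1}{5} = \frac{7 - 16}{4} \cdot \frac{7}{5} = \frac{1}{4} \left(-9\right) \frac{7}{5} = \left(- \frac{9}{4}\right) \frac{7}{5} = - \frac{63}{20}$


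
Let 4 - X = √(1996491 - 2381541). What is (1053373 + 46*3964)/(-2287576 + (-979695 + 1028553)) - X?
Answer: -10190589/2238718 + 5*I*√15402 ≈ -4.552 + 620.52*I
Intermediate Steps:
X = 4 - 5*I*√15402 (X = 4 - √(1996491 - 2381541) = 4 - √(-385050) = 4 - 5*I*√15402 ≈ 4.0 - 620.52*I)
(1053373 + 46*3964)/(-2287576 + (-979695 + 1028553)) - X = (1053373 + 46*3964)/(-2287576 + (-979695 + 1028553)) - (4 - 5*I*√15402) = (1053373 + 182344)/(-2287576 + 48858) + (-4 + 5*I*√15402) = 1235717/(-2238718) + (-4 + 5*I*√15402) = 1235717*(-1/2238718) + (-4 + 5*I*√15402) = -1235717/2238718 + (-4 + 5*I*√15402) = -10190589/2238718 + 5*I*√15402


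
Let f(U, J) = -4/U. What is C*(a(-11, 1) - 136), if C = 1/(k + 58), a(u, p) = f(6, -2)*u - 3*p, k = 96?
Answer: -395/462 ≈ -0.85498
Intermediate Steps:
a(u, p) = -3*p - 2*u/3 (a(u, p) = (-4/6)*u - 3*p = (-4*⅙)*u - 3*p = -2*u/3 - 3*p = -3*p - 2*u/3)
C = 1/154 (C = 1/(96 + 58) = 1/154 ≈ 0.0064935)
C*(a(-11, 1) - 136) = ((-3*1 - ⅔*(-11)) - 136)/154 = ((-3 + 22/3) - 136)/154 = (13/3 - 136)/154 = (1/154)*(-395/3) = -395/462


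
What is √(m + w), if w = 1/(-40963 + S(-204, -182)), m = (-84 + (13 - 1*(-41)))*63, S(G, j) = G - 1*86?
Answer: I*√3216420958263/41253 ≈ 43.474*I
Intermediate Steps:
S(G, j) = -86 + G (S(G, j) = G - 86 = -86 + G)
m = -1890 (m = (-84 + (13 + 41))*63 = (-84 + 54)*63 = -30*63 = -1890)
w = -1/41253 (w = 1/(-40963 + (-86 - 204)) = 1/(-40963 - 290) = 1/(-41253) = -1/41253 ≈ -2.4241e-5)
√(m + w) = √(-1890 - 1/41253) = √(-77968171/41253) = I*√3216420958263/41253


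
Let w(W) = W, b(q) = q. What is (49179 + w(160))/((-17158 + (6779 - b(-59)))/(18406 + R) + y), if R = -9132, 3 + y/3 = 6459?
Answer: 228784943/89804256 ≈ 2.5476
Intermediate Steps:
y = 19368 (y = -9 + 3*6459 = -9 + 19377 = 19368)
(49179 + w(160))/((-17158 + (6779 - b(-59)))/(18406 + R) + y) = (49179 + 160)/((-17158 + (6779 - 1*(-59)))/(18406 - 9132) + 19368) = 49339/((-17158 + (6779 + 59))/9274 + 19368) = 49339/((-17158 + 6838)*(1/9274) + 19368) = 49339/(-10320*1/9274 + 19368) = 49339/(-5160/4637 + 19368) = 49339/(89804256/4637) = 49339*(4637/89804256) = 228784943/89804256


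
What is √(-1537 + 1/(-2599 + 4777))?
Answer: I*√6695170/66 ≈ 39.205*I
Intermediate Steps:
√(-1537 + 1/(-2599 + 4777)) = √(-1537 + 1/2178) = √(-3347585/2178) = I*√6695170/66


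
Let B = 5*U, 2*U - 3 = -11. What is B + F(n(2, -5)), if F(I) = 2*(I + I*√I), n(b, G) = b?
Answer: -16 + 4*√2 ≈ -10.343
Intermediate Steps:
U = -4 (U = 3/2 + (½)*(-11) = 3/2 - 11/2 = -4)
B = -20 (B = 5*(-4) = -20)
F(I) = 2*I + 2*I^(3/2) (F(I) = 2*(I + I^(3/2)) = 2*I + 2*I^(3/2))
B + F(n(2, -5)) = -20 + (2*2 + 2*2^(3/2)) = -20 + (4 + 2*(2*√2)) = -20 + (4 + 4*√2) = -16 + 4*√2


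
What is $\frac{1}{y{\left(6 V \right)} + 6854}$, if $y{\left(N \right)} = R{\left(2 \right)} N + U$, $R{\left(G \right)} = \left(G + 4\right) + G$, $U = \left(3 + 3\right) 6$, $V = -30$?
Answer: $\frac{1}{5450} \approx 0.00018349$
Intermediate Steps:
$U = 36$ ($U = 6 \cdot 6 = 36$)
$R{\left(G \right)} = 4 + 2 G$ ($R{\left(G \right)} = \left(4 + G\right) + G = 4 + 2 G$)
$y{\left(N \right)} = 36 + 8 N$ ($y{\left(N \right)} = \left(4 + 2 \cdot 2\right) N + 36 = \left(4 + 4\right) N + 36 = 8 N + 36 = 36 + 8 N$)
$\frac{1}{y{\left(6 V \right)} + 6854} = \frac{1}{\left(36 + 8 \cdot 6 \left(-30\right)\right) + 6854} = \frac{1}{\left(36 + 8 \left(-180\right)\right) + 6854} = \frac{1}{\left(36 - 1440\right) + 6854} = \frac{1}{-1404 + 6854} = \frac{1}{5450}$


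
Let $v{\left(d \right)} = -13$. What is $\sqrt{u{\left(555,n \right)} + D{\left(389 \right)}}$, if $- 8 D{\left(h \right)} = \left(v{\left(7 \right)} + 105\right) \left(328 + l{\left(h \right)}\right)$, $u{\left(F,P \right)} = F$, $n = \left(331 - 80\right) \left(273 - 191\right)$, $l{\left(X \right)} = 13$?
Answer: $\frac{i \sqrt{13466}}{2} \approx 58.022 i$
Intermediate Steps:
$n = 20582$ ($n = 251 \cdot 82 = 20582$)
$D{\left(h \right)} = - \frac{7843}{2}$ ($D{\left(h \right)} = - \frac{\left(-13 + 105\right) \left(328 + 13\right)}{8} = - \frac{92 \cdot 341}{8} = \left(- \frac{1}{8}\right) 31372 = - \frac{7843}{2}$)
$\sqrt{u{\left(555,n \right)} + D{\left(389 \right)}} = \sqrt{555 - \frac{7843}{2}} = \sqrt{- \frac{6733}{2}} = \frac{i \sqrt{13466}}{2}$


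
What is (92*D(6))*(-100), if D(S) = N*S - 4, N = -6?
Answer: 368000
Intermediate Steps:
D(S) = -4 - 6*S (D(S) = -6*S - 4 = -4 - 6*S)
(92*D(6))*(-100) = (92*(-4 - 6*6))*(-100) = (92*(-4 - 36))*(-100) = (92*(-40))*(-100) = -3680*(-100) = 368000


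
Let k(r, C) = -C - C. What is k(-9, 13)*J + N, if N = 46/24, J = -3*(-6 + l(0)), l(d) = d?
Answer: -5593/12 ≈ -466.08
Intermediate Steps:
J = 18 (J = -3*(-6 + 0) = -3*(-6) = 18)
k(r, C) = -2*C
N = 23/12 (N = 46*(1/24) = 23/12 ≈ 1.9167)
k(-9, 13)*J + N = -2*13*18 + 23/12 = -26*18 + 23/12 = -468 + 23/12 = -5593/12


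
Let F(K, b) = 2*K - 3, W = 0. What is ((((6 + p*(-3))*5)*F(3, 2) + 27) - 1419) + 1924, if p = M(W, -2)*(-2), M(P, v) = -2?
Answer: 442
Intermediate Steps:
p = 4 (p = -2*(-2) = 4)
F(K, b) = -3 + 2*K
((((6 + p*(-3))*5)*F(3, 2) + 27) - 1419) + 1924 = ((((6 + 4*(-3))*5)*(-3 + 2*3) + 27) - 1419) + 1924 = ((((6 - 12)*5)*(-3 + 6) + 27) - 1419) + 1924 = ((-6*5*3 + 27) - 1419) + 1924 = ((-30*3 + 27) - 1419) + 1924 = ((-90 + 27) - 1419) + 1924 = (-63 - 1419) + 1924 = -1482 + 1924 = 442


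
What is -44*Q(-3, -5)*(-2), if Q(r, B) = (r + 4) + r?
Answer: -176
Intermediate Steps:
Q(r, B) = 4 + 2*r (Q(r, B) = (4 + r) + r = 4 + 2*r)
-44*Q(-3, -5)*(-2) = -44*(4 + 2*(-3))*(-2) = -44*(4 - 6)*(-2) = -44*(-2)*(-2) = 88*(-2) = -176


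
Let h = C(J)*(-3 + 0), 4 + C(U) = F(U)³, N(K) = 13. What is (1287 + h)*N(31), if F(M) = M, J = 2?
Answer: 16575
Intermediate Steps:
C(U) = -4 + U³
h = -12 (h = (-4 + 2³)*(-3 + 0) = (-4 + 8)*(-3) = 4*(-3) = -12)
(1287 + h)*N(31) = (1287 - 12)*13 = 1275*13 = 16575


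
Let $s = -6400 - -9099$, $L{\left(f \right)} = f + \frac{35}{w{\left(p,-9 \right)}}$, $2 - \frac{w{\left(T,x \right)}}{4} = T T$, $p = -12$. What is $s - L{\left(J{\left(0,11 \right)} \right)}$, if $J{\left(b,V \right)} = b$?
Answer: $\frac{1533067}{568} \approx 2699.1$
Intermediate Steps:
$w{\left(T,x \right)} = 8 - 4 T^{2}$ ($w{\left(T,x \right)} = 8 - 4 T T = 8 - 4 T^{2}$)
$L{\left(f \right)} = - \frac{35}{568} + f$ ($L{\left(f \right)} = f + \frac{35}{8 - 4 \left(-12\right)^{2}} = f + \frac{35}{8 - 576} = f + \frac{35}{-568} = f + 35 \left(- \frac{1}{568}\right) = f - \frac{35}{568} = - \frac{35}{568} + f$)
$s = 2699$ ($s = -6400 + 9099 = 2699$)
$s - L{\left(J{\left(0,11 \right)} \right)} = 2699 - \left(- \frac{35}{568} + 0\right) = 2699 - - \frac{35}{568} = 2699 + \frac{35}{568} = \frac{1533067}{568}$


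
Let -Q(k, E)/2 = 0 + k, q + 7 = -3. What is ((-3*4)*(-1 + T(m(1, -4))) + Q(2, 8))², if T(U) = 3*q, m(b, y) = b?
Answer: 135424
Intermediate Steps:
q = -10 (q = -7 - 3 = -10)
Q(k, E) = -2*k (Q(k, E) = -2*(0 + k) = -2*k)
T(U) = -30 (T(U) = 3*(-10) = -30)
((-3*4)*(-1 + T(m(1, -4))) + Q(2, 8))² = ((-3*4)*(-1 - 30) - 2*2)² = (-12*(-31) - 4)² = (372 - 4)² = 368² = 135424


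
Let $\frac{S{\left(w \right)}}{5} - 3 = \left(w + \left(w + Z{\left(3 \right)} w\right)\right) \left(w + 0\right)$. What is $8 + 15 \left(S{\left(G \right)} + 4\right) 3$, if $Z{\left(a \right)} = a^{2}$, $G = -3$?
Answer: $23138$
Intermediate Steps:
$S{\left(w \right)} = 15 + 55 w^{2}$ ($S{\left(w \right)} = 15 + 5 \left(w + \left(w + 3^{2} w\right)\right) \left(w + 0\right) = 15 + 5 \left(w + \left(w + 9 w\right)\right) w = 15 + 5 \left(w + 10 w\right) w = 15 + 5 \cdot 11 w w = 15 + 5 \cdot 11 w^{2} = 15 + 55 w^{2}$)
$8 + 15 \left(S{\left(G \right)} + 4\right) 3 = 8 + 15 \left(\left(15 + 55 \left(-3\right)^{2}\right) + 4\right) 3 = 8 + 15 \left(\left(15 + 55 \cdot 9\right) + 4\right) 3 = 8 + 15 \left(\left(15 + 495\right) + 4\right) 3 = 8 + 15 \left(510 + 4\right) 3 = 8 + 15 \cdot 514 \cdot 3 = 8 + 15 \cdot 1542 = 8 + 23130 = 23138$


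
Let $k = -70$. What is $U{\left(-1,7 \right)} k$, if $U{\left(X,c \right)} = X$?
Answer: $70$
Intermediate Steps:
$U{\left(-1,7 \right)} k = \left(-1\right) \left(-70\right) = 70$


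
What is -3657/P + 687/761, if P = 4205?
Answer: 105858/3200005 ≈ 0.033081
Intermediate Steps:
-3657/P + 687/761 = -3657/4205 + 687/761 = 105858/3200005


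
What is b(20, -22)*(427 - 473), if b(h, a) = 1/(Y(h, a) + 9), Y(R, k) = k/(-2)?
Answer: -23/10 ≈ -2.3000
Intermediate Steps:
Y(R, k) = -k/2 (Y(R, k) = k*(-1/2) = -k/2)
b(h, a) = 1/(9 - a/2) (b(h, a) = 1/(-a/2 + 9) = 1/(9 - a/2))
b(20, -22)*(427 - 473) = (-2/(-18 - 22))*(427 - 473) = -2/(-40)*(-46) = -2*(-1/40)*(-46) = (1/20)*(-46) = -23/10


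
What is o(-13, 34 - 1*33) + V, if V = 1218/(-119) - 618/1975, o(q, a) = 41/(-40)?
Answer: -3108563/268600 ≈ -11.573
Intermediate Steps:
o(q, a) = -41/40 (o(q, a) = 41*(-1/40) = -41/40)
V = -354156/33575 (V = 1218*(-1/119) - 618*1/1975 = -174/17 - 618/1975 = -354156/33575 ≈ -10.548)
o(-13, 34 - 1*33) + V = -41/40 - 354156/33575 = -3108563/268600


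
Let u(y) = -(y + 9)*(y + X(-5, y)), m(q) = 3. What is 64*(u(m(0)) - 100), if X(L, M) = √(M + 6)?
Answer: -11008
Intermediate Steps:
X(L, M) = √(6 + M)
u(y) = -(9 + y)*(y + √(6 + y)) (u(y) = -(y + 9)*(y + √(6 + y)) = -(9 + y)*(y + √(6 + y)))
64*(u(m(0)) - 100) = 64*((-1*3² - 9*3 - 9*√(6 + 3) - 1*3*√(6 + 3)) - 100) = 64*((-1*9 - 27 - 9*√9 - 1*3*√9) - 100) = 64*((-9 - 27 - 9*3 - 1*3*3) - 100) = 64*((-9 - 27 - 27 - 9) - 100) = 64*(-72 - 100) = 64*(-172) = -11008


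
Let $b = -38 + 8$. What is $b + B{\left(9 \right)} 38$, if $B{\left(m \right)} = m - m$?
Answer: $-30$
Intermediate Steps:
$B{\left(m \right)} = 0$
$b = -30$
$b + B{\left(9 \right)} 38 = -30 + 0 \cdot 38 = -30 + 0 = -30$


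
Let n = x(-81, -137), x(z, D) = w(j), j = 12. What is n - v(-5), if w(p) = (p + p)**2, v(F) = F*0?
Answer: 576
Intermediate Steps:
v(F) = 0
w(p) = 4*p**2 (w(p) = (2*p)**2 = 4*p**2)
x(z, D) = 576 (x(z, D) = 4*12**2 = 4*144 = 576)
n = 576
n - v(-5) = 576 - 1*0 = 576 + 0 = 576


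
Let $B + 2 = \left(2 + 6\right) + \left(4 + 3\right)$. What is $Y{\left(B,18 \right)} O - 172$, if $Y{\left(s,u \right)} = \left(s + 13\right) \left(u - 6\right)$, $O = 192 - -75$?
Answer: $83132$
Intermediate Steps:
$O = 267$ ($O = 192 + 75 = 267$)
$B = 13$ ($B = -2 + \left(\left(2 + 6\right) + \left(4 + 3\right)\right) = -2 + \left(8 + 7\right) = -2 + 15 = 13$)
$Y{\left(s,u \right)} = \left(-6 + u\right) \left(13 + s\right)$ ($Y{\left(s,u \right)} = \left(13 + s\right) \left(-6 + u\right) = \left(-6 + u\right) \left(13 + s\right)$)
$Y{\left(B,18 \right)} O - 172 = \left(-78 - 78 + 13 \cdot 18 + 13 \cdot 18\right) 267 - 172 = \left(-78 - 78 + 234 + 234\right) 267 - 172 = 312 \cdot 267 - 172 = 83304 - 172 = 83132$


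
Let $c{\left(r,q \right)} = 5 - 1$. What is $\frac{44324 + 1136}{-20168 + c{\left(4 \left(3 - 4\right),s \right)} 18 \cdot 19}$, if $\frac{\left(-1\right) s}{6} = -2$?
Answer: $- \frac{2273}{940} \approx -2.4181$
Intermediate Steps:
$s = 12$ ($s = \left(-6\right) \left(-2\right) = 12$)
$c{\left(r,q \right)} = 4$
$\frac{44324 + 1136}{-20168 + c{\left(4 \left(3 - 4\right),s \right)} 18 \cdot 19} = \frac{44324 + 1136}{-20168 + 4 \cdot 18 \cdot 19} = \frac{45460}{-20168 + 72 \cdot 19} = \frac{45460}{-20168 + 1368} = \frac{45460}{-18800} = 45460 \left(- \frac{1}{18800}\right) = - \frac{2273}{940}$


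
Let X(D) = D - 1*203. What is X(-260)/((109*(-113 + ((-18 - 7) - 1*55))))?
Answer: 463/21037 ≈ 0.022009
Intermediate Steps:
X(D) = -203 + D (X(D) = D - 203 = -203 + D)
X(-260)/((109*(-113 + ((-18 - 7) - 1*55)))) = (-203 - 260)/((109*(-113 + ((-18 - 7) - 1*55)))) = -463*1/(109*(-113 + (-25 - 55))) = -463*1/(109*(-113 - 80)) = -463/(109*(-193)) = -463/(-21037) = -463*(-1/21037) = 463/21037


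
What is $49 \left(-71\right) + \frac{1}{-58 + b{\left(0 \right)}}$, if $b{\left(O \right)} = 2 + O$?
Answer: $- \frac{194825}{56} \approx -3479.0$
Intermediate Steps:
$49 \left(-71\right) + \frac{1}{-58 + b{\left(0 \right)}} = 49 \left(-71\right) + \frac{1}{-58 + \left(2 + 0\right)} = -3479 + \frac{1}{-58 + 2} = -3479 + \frac{1}{-56} = -3479 - \frac{1}{56} = - \frac{194825}{56}$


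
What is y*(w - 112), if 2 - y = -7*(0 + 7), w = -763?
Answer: -44625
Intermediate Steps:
y = 51 (y = 2 - (-7)*(0 + 7) = 2 - (-7)*7 = 2 - 1*(-49) = 2 + 49 = 51)
y*(w - 112) = 51*(-763 - 112) = 51*(-875) = -44625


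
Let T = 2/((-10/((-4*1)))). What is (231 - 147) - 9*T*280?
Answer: -1932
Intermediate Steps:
T = ⅘ (T = 2/((-10/(-4))) = 2/((-10*(-¼))) = 2/(5/2) = 2*(⅖) = ⅘ ≈ 0.80000)
(231 - 147) - 9*T*280 = (231 - 147) - 9*⅘*280 = 84 - 36/5*280 = 84 - 2016 = -1932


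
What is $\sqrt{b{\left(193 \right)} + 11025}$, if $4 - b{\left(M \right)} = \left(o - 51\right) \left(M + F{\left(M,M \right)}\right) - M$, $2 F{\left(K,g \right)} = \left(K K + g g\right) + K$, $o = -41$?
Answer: $2 \sqrt{866191} \approx 1861.4$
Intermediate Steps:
$F{\left(K,g \right)} = \frac{K}{2} + \frac{K^{2}}{2} + \frac{g^{2}}{2}$ ($F{\left(K,g \right)} = \frac{\left(K K + g g\right) + K}{2} = \frac{\left(K^{2} + g^{2}\right) + K}{2} = \frac{K + K^{2} + g^{2}}{2} = \frac{K}{2} + \frac{K^{2}}{2} + \frac{g^{2}}{2}$)
$b{\left(M \right)} = 4 + 92 M^{2} + 139 M$ ($b{\left(M \right)} = 4 - \left(\left(-41 - 51\right) \left(M + \left(\frac{M}{2} + \frac{M^{2}}{2} + \frac{M^{2}}{2}\right)\right) - M\right) = 4 - \left(- 92 \left(M + \left(M^{2} + \frac{M}{2}\right)\right) - M\right) = 4 - \left(- 92 \left(M^{2} + \frac{3 M}{2}\right) - M\right) = 4 - \left(\left(- 138 M - 92 M^{2}\right) - M\right) = 4 - \left(- 139 M - 92 M^{2}\right) = 4 + \left(92 M^{2} + 139 M\right) = 4 + 92 M^{2} + 139 M$)
$\sqrt{b{\left(193 \right)} + 11025} = \sqrt{\left(4 + 92 \cdot 193^{2} + 139 \cdot 193\right) + 11025} = \sqrt{\left(4 + 92 \cdot 37249 + 26827\right) + 11025} = \sqrt{\left(4 + 3426908 + 26827\right) + 11025} = \sqrt{3453739 + 11025} = \sqrt{3464764} = 2 \sqrt{866191}$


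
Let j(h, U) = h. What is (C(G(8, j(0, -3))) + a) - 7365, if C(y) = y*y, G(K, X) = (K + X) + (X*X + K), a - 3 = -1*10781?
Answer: -17887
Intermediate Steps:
a = -10778 (a = 3 - 1*10781 = 3 - 10781 = -10778)
G(K, X) = X + X² + 2*K (G(K, X) = (K + X) + (X² + K) = (K + X) + (K + X²) = X + X² + 2*K)
C(y) = y²
(C(G(8, j(0, -3))) + a) - 7365 = ((0 + 0² + 2*8)² - 10778) - 7365 = ((0 + 0 + 16)² - 10778) - 7365 = (16² - 10778) - 7365 = (256 - 10778) - 7365 = -10522 - 7365 = -17887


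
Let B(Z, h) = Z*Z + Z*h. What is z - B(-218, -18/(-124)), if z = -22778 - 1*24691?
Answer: -2943802/31 ≈ -94961.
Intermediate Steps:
B(Z, h) = Z² + Z*h
z = -47469 (z = -22778 - 24691 = -47469)
z - B(-218, -18/(-124)) = -47469 - (-218)*(-218 - 18/(-124)) = -47469 - (-218)*(-218 - 18*(-1/124)) = -47469 - (-218)*(-218 + 9/62) = -47469 - (-218)*(-13507)/62 = -47469 - 1*1472263/31 = -47469 - 1472263/31 = -2943802/31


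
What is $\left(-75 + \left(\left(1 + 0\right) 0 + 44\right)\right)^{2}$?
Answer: $961$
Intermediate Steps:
$\left(-75 + \left(\left(1 + 0\right) 0 + 44\right)\right)^{2} = \left(-75 + \left(1 \cdot 0 + 44\right)\right)^{2} = \left(-75 + \left(0 + 44\right)\right)^{2} = \left(-75 + 44\right)^{2} = \left(-31\right)^{2} = 961$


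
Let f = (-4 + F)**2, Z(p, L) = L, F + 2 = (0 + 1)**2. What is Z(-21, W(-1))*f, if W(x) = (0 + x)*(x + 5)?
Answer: -100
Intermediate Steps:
W(x) = x*(5 + x)
F = -1 (F = -2 + (0 + 1)**2 = -2 + 1**2 = -2 + 1 = -1)
f = 25 (f = (-4 - 1)**2 = (-5)**2 = 25)
Z(-21, W(-1))*f = -(5 - 1)*25 = -1*4*25 = -4*25 = -100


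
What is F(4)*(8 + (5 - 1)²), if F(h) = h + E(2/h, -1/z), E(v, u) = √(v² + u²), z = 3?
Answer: 96 + 4*√13 ≈ 110.42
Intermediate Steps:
E(v, u) = √(u² + v²)
F(h) = h + √(⅑ + 4/h²) (F(h) = h + √((-1/3)² + (2/h)²) = h + √((-1*⅓)² + 4/h²) = h + √((-⅓)² + 4/h²) = h + √(⅑ + 4/h²))
F(4)*(8 + (5 - 1)²) = (4 + √(1 + 36/4²)/3)*(8 + (5 - 1)²) = (4 + √(1 + 36*(1/16))/3)*(8 + 4²) = (4 + √(1 + 9/4)/3)*(8 + 16) = (4 + √(13/4)/3)*24 = (4 + (√13/2)/3)*24 = (4 + √13/6)*24 = 96 + 4*√13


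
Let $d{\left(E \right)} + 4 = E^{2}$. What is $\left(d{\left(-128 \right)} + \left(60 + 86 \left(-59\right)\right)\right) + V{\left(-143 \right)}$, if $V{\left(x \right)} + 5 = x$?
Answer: $11218$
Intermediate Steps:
$d{\left(E \right)} = -4 + E^{2}$
$V{\left(x \right)} = -5 + x$
$\left(d{\left(-128 \right)} + \left(60 + 86 \left(-59\right)\right)\right) + V{\left(-143 \right)} = \left(\left(-4 + \left(-128\right)^{2}\right) + \left(60 + 86 \left(-59\right)\right)\right) - 148 = \left(\left(-4 + 16384\right) + \left(60 - 5074\right)\right) - 148 = \left(16380 - 5014\right) - 148 = 11366 - 148 = 11218$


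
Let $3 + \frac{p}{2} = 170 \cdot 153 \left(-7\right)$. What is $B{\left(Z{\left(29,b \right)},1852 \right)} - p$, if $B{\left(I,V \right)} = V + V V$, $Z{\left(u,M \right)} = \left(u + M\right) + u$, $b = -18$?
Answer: $3795902$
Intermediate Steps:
$Z{\left(u,M \right)} = M + 2 u$ ($Z{\left(u,M \right)} = \left(M + u\right) + u = M + 2 u$)
$B{\left(I,V \right)} = V + V^{2}$
$p = -364146$ ($p = -6 + 2 \cdot 170 \cdot 153 \left(-7\right) = -6 + 2 \cdot 26010 \left(-7\right) = -6 + 2 \left(-182070\right) = -6 - 364140 = -364146$)
$B{\left(Z{\left(29,b \right)},1852 \right)} - p = 1852 \left(1 + 1852\right) - -364146 = 1852 \cdot 1853 + 364146 = 3431756 + 364146 = 3795902$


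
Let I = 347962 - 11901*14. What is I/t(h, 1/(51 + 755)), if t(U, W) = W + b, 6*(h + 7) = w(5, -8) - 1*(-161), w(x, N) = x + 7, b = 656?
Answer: 146166488/528737 ≈ 276.44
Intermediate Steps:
w(x, N) = 7 + x
h = 131/6 (h = -7 + ((7 + 5) - 1*(-161))/6 = -7 + (12 + 161)/6 = -7 + (⅙)*173 = -7 + 173/6 = 131/6 ≈ 21.833)
t(U, W) = 656 + W (t(U, W) = W + 656 = 656 + W)
I = 181348 (I = 347962 - 166614 = 181348)
I/t(h, 1/(51 + 755)) = 181348/(656 + 1/(51 + 755)) = 181348/(656 + 1/806) = 181348/(528737/806) = 181348*(806/528737) = 146166488/528737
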